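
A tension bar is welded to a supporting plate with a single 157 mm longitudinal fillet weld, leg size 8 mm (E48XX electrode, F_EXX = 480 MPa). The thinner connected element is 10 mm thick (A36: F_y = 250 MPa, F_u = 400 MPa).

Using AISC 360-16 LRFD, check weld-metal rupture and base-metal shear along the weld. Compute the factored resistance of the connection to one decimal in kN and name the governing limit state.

191.8 kN (weld metal governs)

Weld metal: throat = 0.707×8 = 5.656 mm, L = 157 mm. φR_n = 0.75 × 0.6 × 480 × 5.656 × 157 = 191.8 kN.
Base metal shear (10 mm plate): yield φR_n = 1.0×0.6×250×10×157 = 235.5 kN; rupture φR_n = 0.75×0.6×400×10×157 = 282.6 kN; take 235.5 kN (yield).
Governing: min(191.8, 235.5) = 191.8 kN → weld metal.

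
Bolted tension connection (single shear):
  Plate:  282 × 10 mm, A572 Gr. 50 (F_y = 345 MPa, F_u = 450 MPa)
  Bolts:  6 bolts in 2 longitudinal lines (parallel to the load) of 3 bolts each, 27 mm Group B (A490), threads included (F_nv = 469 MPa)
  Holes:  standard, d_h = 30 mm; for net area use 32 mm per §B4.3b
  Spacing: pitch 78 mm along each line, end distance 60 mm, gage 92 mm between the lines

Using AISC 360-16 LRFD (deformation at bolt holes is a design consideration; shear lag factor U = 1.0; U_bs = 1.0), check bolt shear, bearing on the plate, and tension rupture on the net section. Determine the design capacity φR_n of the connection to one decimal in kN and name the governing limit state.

735.8 kN (net-section rupture governs)

Bolt shear: A_b = π(27)²/4 = 572.56 mm². φR_n = 0.75 × 469 × 572.56 × 6 × 1 = 1208.4 kN.
Bearing (10 mm plate, F_u = 450 MPa): end bolts L_c = 60 − 30/2 = 45, R_n = min(1.2×45×10×450, 2.4×27×10×450) = 243 kN/bolt; interior L_c = 78 − 30 = 48, R_n = 259.2 kN/bolt. φR_n = 0.75 × (2×243 + 4×259.2) = 1142.1 kN.
Tension rupture (net): A_n = (282 − 2×32)×10 = 2180 mm² (U = 1.0, A_e = A_n). φR_n = 0.75 × 450 × 2180 = 735.8 kN.
Governing: min(1208.4, 1142.1, 735.8) = 735.8 kN → net-section rupture.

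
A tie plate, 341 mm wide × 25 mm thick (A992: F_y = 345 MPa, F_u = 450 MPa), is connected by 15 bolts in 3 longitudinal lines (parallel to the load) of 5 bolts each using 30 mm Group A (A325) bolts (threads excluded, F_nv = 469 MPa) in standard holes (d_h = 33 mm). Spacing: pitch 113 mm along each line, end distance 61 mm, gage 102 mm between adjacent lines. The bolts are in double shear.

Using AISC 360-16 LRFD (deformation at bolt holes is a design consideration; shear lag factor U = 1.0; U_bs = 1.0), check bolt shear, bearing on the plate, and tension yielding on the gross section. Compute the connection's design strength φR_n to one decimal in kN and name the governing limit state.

Bolt shear: A_b = π(30)²/4 = 706.86 mm². φR_n = 0.75 × 469 × 706.86 × 15 × 2 = 7459.1 kN.
Bearing (25 mm plate, F_u = 450 MPa): end bolts L_c = 61 − 33/2 = 44.5, R_n = min(1.2×44.5×25×450, 2.4×30×25×450) = 600.75 kN/bolt; interior L_c = 113 − 33 = 80, R_n = 810 kN/bolt. φR_n = 0.75 × (3×600.75 + 12×810) = 8641.7 kN.
Tension yield (gross): A_g = 341×25 = 8525 mm². φR_n = 0.90 × 345 × 8525 = 2647.0 kN.
Governing: min(7459.1, 8641.7, 2647.0) = 2647.0 kN → gross-section yield.

2647.0 kN (gross-section yield governs)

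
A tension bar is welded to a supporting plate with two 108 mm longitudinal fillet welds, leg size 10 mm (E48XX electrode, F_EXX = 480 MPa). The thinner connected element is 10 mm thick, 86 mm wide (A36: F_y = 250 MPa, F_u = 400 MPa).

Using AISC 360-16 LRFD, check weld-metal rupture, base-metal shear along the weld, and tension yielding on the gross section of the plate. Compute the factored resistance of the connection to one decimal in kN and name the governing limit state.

Weld metal: throat = 0.707×10 = 7.07 mm, L = 2×108 = 216 mm. φR_n = 0.75 × 0.6 × 480 × 7.07 × 216 = 329.9 kN.
Base metal shear (10 mm plate): yield φR_n = 1.0×0.6×250×10×216 = 324.0 kN; rupture φR_n = 0.75×0.6×400×10×216 = 388.8 kN; take 324.0 kN (yield).
Tension yield (gross): A_g = 86×10 = 860 mm². φR_n = 0.90 × 250 × 860 = 193.5 kN.
Governing: min(329.9, 324.0, 193.5) = 193.5 kN → gross-section yield.

193.5 kN (gross-section yield governs)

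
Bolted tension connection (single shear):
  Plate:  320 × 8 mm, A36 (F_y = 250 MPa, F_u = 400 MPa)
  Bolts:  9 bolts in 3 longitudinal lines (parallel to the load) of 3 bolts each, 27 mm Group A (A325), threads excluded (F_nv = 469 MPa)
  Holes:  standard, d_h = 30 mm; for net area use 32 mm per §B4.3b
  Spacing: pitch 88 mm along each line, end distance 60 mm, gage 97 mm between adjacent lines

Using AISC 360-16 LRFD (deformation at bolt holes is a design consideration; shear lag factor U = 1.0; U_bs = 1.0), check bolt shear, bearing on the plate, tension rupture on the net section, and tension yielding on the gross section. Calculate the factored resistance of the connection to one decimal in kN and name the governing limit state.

Bolt shear: A_b = π(27)²/4 = 572.56 mm². φR_n = 0.75 × 469 × 572.56 × 9 × 1 = 1812.6 kN.
Bearing (8 mm plate, F_u = 400 MPa): end bolts L_c = 60 − 30/2 = 45, R_n = min(1.2×45×8×400, 2.4×27×8×400) = 172.8 kN/bolt; interior L_c = 88 − 30 = 58, R_n = 207.36 kN/bolt. φR_n = 0.75 × (3×172.8 + 6×207.36) = 1321.9 kN.
Tension rupture (net): A_n = (320 − 3×32)×8 = 1792 mm² (U = 1.0, A_e = A_n). φR_n = 0.75 × 400 × 1792 = 537.6 kN.
Tension yield (gross): A_g = 320×8 = 2560 mm². φR_n = 0.90 × 250 × 2560 = 576.0 kN.
Governing: min(1812.6, 1321.9, 537.6, 576.0) = 537.6 kN → net-section rupture.

537.6 kN (net-section rupture governs)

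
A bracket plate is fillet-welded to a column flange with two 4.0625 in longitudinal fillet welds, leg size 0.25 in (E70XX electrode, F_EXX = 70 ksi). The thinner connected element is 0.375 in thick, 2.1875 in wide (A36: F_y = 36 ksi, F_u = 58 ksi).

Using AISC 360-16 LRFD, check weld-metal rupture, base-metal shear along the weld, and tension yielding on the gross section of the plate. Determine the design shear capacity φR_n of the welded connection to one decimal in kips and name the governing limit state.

Weld metal: throat = 0.707×0.25 = 0.17675 in, L = 2×4.0625 = 8.125 in. φR_n = 0.75 × 0.6 × 70 × 0.17675 × 8.125 = 45.2 kips.
Base metal shear (0.375 in plate): yield φR_n = 1.0×0.6×36×0.375×8.125 = 65.8 kips; rupture φR_n = 0.75×0.6×58×0.375×8.125 = 79.5 kips; take 65.8 kips (yield).
Tension yield (gross): A_g = 2.1875×0.375 = 0.82031 in². φR_n = 0.90 × 36 × 0.82031 = 26.6 kips.
Governing: min(45.2, 65.8, 26.6) = 26.6 kips → gross-section yield.

26.6 kips (gross-section yield governs)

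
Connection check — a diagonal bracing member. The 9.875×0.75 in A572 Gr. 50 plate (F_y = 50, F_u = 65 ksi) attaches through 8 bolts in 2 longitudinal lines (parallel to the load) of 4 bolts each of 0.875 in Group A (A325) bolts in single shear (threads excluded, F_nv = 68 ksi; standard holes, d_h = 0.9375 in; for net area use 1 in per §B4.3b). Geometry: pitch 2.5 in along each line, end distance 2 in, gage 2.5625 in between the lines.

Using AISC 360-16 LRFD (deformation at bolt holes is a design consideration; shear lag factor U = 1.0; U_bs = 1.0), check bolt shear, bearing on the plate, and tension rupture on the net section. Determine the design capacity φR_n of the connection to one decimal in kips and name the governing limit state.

245.3 kips (bolt shear governs)

Bolt shear: A_b = π(0.875)²/4 = 0.60132 in². φR_n = 0.75 × 68 × 0.60132 × 8 × 1 = 245.3 kips.
Bearing (0.75 in plate, F_u = 65 ksi): end bolts L_c = 2 − 0.9375/2 = 1.53125, R_n = min(1.2×1.53125×0.75×65, 2.4×0.875×0.75×65) = 89.578 kips/bolt; interior L_c = 2.5 − 0.9375 = 1.5625, R_n = 91.406 kips/bolt. φR_n = 0.75 × (2×89.578 + 6×91.406) = 545.7 kips.
Tension rupture (net): A_n = (9.875 − 2×1)×0.75 = 5.9063 in² (U = 1.0, A_e = A_n). φR_n = 0.75 × 65 × 5.9063 = 287.9 kips.
Governing: min(245.3, 545.7, 287.9) = 245.3 kips → bolt shear.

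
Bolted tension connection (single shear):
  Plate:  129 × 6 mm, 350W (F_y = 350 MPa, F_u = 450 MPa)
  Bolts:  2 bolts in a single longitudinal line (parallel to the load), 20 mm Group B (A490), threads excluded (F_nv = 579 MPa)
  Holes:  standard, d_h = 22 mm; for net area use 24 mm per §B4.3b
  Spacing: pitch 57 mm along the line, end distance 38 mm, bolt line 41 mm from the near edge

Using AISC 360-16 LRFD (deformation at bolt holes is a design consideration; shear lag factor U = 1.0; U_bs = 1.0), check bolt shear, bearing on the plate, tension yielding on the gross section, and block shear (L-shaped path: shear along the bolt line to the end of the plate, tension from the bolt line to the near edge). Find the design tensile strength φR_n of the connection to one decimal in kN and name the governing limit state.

130.4 kN (block shear governs)

Bolt shear: A_b = π(20)²/4 = 314.16 mm². φR_n = 0.75 × 579 × 314.16 × 2 × 1 = 272.8 kN.
Bearing (6 mm plate, F_u = 450 MPa): end bolts L_c = 38 − 22/2 = 27, R_n = min(1.2×27×6×450, 2.4×20×6×450) = 87.48 kN/bolt; interior L_c = 57 − 22 = 35, R_n = 113.4 kN/bolt. φR_n = 0.75 × (1×87.48 + 1×113.4) = 150.7 kN.
Tension yield (gross): A_g = 129×6 = 774 mm². φR_n = 0.90 × 350 × 774 = 243.8 kN.
Block shear: shear path 1×[38+1×57] = 1×95 mm, A_gv = 570, A_nv = 1×(95 − 1.5×24)×6 = 354 mm²; tension to near edge: (41 − 0.5×24)×6 = 174 mm². R_n = min(0.6×450×354, 0.6×350×570) + 1.0×450×174 = min(95.58, 119.7) + 78.3 = 173.88 kN. φR_n = 0.75 × 173.88 = 130.4 kN.
Governing: min(272.8, 150.7, 243.8, 130.4) = 130.4 kN → block shear.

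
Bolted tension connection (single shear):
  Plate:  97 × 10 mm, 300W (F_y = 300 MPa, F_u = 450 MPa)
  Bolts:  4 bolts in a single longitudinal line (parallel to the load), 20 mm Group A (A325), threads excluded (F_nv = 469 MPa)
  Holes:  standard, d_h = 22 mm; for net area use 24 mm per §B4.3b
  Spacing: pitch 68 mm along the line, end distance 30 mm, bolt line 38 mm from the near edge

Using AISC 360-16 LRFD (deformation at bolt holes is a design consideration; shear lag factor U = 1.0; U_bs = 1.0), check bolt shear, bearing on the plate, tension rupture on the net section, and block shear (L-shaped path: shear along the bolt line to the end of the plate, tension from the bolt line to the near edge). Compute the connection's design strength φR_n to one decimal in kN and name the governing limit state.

Bolt shear: A_b = π(20)²/4 = 314.16 mm². φR_n = 0.75 × 469 × 314.16 × 4 × 1 = 442.0 kN.
Bearing (10 mm plate, F_u = 450 MPa): end bolts L_c = 30 − 22/2 = 19, R_n = min(1.2×19×10×450, 2.4×20×10×450) = 102.6 kN/bolt; interior L_c = 68 − 22 = 46, R_n = 216 kN/bolt. φR_n = 0.75 × (1×102.6 + 3×216) = 563.0 kN.
Tension rupture (net): A_n = (97 − 1×24)×10 = 730 mm² (U = 1.0, A_e = A_n). φR_n = 0.75 × 450 × 730 = 246.4 kN.
Block shear: shear path 1×[30+3×68] = 1×234 mm, A_gv = 2340, A_nv = 1×(234 − 3.5×24)×10 = 1500 mm²; tension to near edge: (38 − 0.5×24)×10 = 260 mm². R_n = min(0.6×450×1500, 0.6×300×2340) + 1.0×450×260 = min(405, 421.2) + 117 = 522 kN. φR_n = 0.75 × 522 = 391.5 kN.
Governing: min(442.0, 563.0, 246.4, 391.5) = 246.4 kN → net-section rupture.

246.4 kN (net-section rupture governs)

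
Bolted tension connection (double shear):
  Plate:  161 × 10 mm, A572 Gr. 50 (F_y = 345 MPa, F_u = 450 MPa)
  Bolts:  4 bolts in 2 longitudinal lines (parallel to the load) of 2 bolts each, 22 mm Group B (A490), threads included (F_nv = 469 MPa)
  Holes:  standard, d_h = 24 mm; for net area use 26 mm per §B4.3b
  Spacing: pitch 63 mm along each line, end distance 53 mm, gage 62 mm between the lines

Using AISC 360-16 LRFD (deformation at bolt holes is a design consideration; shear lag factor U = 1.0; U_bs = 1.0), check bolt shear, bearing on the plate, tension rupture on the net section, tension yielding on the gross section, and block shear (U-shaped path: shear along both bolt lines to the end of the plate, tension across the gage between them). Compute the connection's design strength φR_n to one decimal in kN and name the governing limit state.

367.9 kN (net-section rupture governs)

Bolt shear: A_b = π(22)²/4 = 380.13 mm². φR_n = 0.75 × 469 × 380.13 × 4 × 2 = 1069.7 kN.
Bearing (10 mm plate, F_u = 450 MPa): end bolts L_c = 53 − 24/2 = 41, R_n = min(1.2×41×10×450, 2.4×22×10×450) = 221.4 kN/bolt; interior L_c = 63 − 24 = 39, R_n = 210.6 kN/bolt. φR_n = 0.75 × (2×221.4 + 2×210.6) = 648.0 kN.
Tension rupture (net): A_n = (161 − 2×26)×10 = 1090 mm² (U = 1.0, A_e = A_n). φR_n = 0.75 × 450 × 1090 = 367.9 kN.
Tension yield (gross): A_g = 161×10 = 1610 mm². φR_n = 0.90 × 345 × 1610 = 499.9 kN.
Block shear: shear path 2×[53+1×63] = 2×116 mm, A_gv = 2320, A_nv = 2×(116 − 1.5×26)×10 = 1540 mm²; tension across gage: (62 − 1×26)×10 = 360 mm². R_n = min(0.6×450×1540, 0.6×345×2320) + 1.0×450×360 = min(415.8, 480.24) + 162 = 577.8 kN. φR_n = 0.75 × 577.8 = 433.4 kN.
Governing: min(1069.7, 648.0, 367.9, 499.9, 433.4) = 367.9 kN → net-section rupture.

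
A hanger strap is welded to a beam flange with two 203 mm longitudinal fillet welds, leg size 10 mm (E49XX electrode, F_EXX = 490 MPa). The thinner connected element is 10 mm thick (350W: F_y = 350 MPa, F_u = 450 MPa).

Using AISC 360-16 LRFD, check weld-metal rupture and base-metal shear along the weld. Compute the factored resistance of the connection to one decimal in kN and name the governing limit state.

632.9 kN (weld metal governs)

Weld metal: throat = 0.707×10 = 7.07 mm, L = 2×203 = 406 mm. φR_n = 0.75 × 0.6 × 490 × 7.07 × 406 = 632.9 kN.
Base metal shear (10 mm plate): yield φR_n = 1.0×0.6×350×10×406 = 852.6 kN; rupture φR_n = 0.75×0.6×450×10×406 = 822.2 kN; take 822.2 kN (rupture).
Governing: min(632.9, 822.2) = 632.9 kN → weld metal.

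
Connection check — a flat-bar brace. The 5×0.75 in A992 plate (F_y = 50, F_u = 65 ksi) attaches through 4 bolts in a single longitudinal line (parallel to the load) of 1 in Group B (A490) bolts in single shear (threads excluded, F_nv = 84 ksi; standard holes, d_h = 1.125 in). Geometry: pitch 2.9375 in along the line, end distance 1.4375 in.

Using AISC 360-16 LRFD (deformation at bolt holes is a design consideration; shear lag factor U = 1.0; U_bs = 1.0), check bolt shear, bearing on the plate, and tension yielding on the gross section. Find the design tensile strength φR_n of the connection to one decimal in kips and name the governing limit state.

168.8 kips (gross-section yield governs)

Bolt shear: A_b = π(1)²/4 = 0.7854 in². φR_n = 0.75 × 84 × 0.7854 × 4 × 1 = 197.9 kips.
Bearing (0.75 in plate, F_u = 65 ksi): end bolts L_c = 1.4375 − 1.125/2 = 0.875, R_n = min(1.2×0.875×0.75×65, 2.4×1×0.75×65) = 51.188 kips/bolt; interior L_c = 2.9375 − 1.125 = 1.8125, R_n = 106.03 kips/bolt. φR_n = 0.75 × (1×51.188 + 3×106.03) = 277.0 kips.
Tension yield (gross): A_g = 5×0.75 = 3.75 in². φR_n = 0.90 × 50 × 3.75 = 168.8 kips.
Governing: min(197.9, 277.0, 168.8) = 168.8 kips → gross-section yield.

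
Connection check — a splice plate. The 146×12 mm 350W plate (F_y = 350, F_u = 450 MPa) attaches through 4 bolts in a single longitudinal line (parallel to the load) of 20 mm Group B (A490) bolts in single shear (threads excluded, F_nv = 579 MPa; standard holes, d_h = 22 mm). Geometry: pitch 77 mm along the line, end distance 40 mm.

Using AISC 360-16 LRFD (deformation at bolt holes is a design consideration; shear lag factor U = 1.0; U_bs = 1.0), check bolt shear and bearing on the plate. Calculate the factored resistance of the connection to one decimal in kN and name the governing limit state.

Bolt shear: A_b = π(20)²/4 = 314.16 mm². φR_n = 0.75 × 579 × 314.16 × 4 × 1 = 545.7 kN.
Bearing (12 mm plate, F_u = 450 MPa): end bolts L_c = 40 − 22/2 = 29, R_n = min(1.2×29×12×450, 2.4×20×12×450) = 187.92 kN/bolt; interior L_c = 77 − 22 = 55, R_n = 259.2 kN/bolt. φR_n = 0.75 × (1×187.92 + 3×259.2) = 724.1 kN.
Governing: min(545.7, 724.1) = 545.7 kN → bolt shear.

545.7 kN (bolt shear governs)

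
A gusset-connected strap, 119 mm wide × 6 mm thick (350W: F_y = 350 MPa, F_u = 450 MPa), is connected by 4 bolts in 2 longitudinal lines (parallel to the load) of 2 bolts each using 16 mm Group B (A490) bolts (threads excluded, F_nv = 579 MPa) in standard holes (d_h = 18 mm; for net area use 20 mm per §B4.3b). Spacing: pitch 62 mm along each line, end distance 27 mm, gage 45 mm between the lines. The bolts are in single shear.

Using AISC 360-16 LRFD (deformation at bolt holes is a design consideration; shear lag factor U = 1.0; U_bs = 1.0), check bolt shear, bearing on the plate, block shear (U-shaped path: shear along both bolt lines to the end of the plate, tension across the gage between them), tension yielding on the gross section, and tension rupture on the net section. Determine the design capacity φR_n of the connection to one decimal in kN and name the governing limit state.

Bolt shear: A_b = π(16)²/4 = 201.06 mm². φR_n = 0.75 × 579 × 201.06 × 4 × 1 = 349.2 kN.
Bearing (6 mm plate, F_u = 450 MPa): end bolts L_c = 27 − 18/2 = 18, R_n = min(1.2×18×6×450, 2.4×16×6×450) = 58.32 kN/bolt; interior L_c = 62 − 18 = 44, R_n = 103.68 kN/bolt. φR_n = 0.75 × (2×58.32 + 2×103.68) = 243.0 kN.
Block shear: shear path 2×[27+1×62] = 2×89 mm, A_gv = 1068, A_nv = 2×(89 − 1.5×20)×6 = 708 mm²; tension across gage: (45 − 1×20)×6 = 150 mm². R_n = min(0.6×450×708, 0.6×350×1068) + 1.0×450×150 = min(191.16, 224.28) + 67.5 = 258.66 kN. φR_n = 0.75 × 258.66 = 194.0 kN.
Tension yield (gross): A_g = 119×6 = 714 mm². φR_n = 0.90 × 350 × 714 = 224.9 kN.
Tension rupture (net): A_n = (119 − 2×20)×6 = 474 mm² (U = 1.0, A_e = A_n). φR_n = 0.75 × 450 × 474 = 160.0 kN.
Governing: min(349.2, 243.0, 194.0, 224.9, 160.0) = 160.0 kN → net-section rupture.

160.0 kN (net-section rupture governs)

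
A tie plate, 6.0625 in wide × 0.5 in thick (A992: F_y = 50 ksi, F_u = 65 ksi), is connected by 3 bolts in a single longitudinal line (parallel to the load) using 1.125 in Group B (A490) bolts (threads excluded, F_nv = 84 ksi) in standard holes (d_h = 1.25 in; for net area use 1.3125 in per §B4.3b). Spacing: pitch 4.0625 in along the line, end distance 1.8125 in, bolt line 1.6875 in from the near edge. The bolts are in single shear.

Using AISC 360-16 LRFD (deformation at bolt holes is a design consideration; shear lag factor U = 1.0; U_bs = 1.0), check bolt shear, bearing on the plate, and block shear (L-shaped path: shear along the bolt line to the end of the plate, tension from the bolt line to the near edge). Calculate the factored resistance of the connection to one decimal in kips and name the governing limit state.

Bolt shear: A_b = π(1.125)²/4 = 0.99402 in². φR_n = 0.75 × 84 × 0.99402 × 3 × 1 = 187.9 kips.
Bearing (0.5 in plate, F_u = 65 ksi): end bolts L_c = 1.8125 − 1.25/2 = 1.1875, R_n = min(1.2×1.1875×0.5×65, 2.4×1.125×0.5×65) = 46.313 kips/bolt; interior L_c = 4.0625 − 1.25 = 2.8125, R_n = 87.75 kips/bolt. φR_n = 0.75 × (1×46.313 + 2×87.75) = 166.4 kips.
Block shear: shear path 1×[1.8125+2×4.0625] = 1×9.9375 in, A_gv = 4.9688, A_nv = 1×(9.9375 − 2.5×1.3125)×0.5 = 3.3281 in²; tension to near edge: (1.6875 − 0.5×1.3125)×0.5 = 0.51563 in². R_n = min(0.6×65×3.3281, 0.6×50×4.9688) + 1.0×65×0.51563 = min(129.8, 149.06) + 33.516 = 163.32 kips. φR_n = 0.75 × 163.32 = 122.5 kips.
Governing: min(187.9, 166.4, 122.5) = 122.5 kips → block shear.

122.5 kips (block shear governs)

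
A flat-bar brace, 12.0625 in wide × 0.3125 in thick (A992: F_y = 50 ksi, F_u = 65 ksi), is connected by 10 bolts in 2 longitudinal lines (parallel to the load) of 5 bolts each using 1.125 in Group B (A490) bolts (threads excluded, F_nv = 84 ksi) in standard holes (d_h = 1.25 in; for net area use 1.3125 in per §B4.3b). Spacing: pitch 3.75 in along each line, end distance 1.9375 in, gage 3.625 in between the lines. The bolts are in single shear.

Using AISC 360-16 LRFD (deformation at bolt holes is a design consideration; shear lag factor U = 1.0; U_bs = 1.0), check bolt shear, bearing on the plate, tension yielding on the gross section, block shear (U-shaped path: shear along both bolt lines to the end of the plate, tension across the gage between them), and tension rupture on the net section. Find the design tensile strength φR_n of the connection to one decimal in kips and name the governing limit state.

143.8 kips (net-section rupture governs)

Bolt shear: A_b = π(1.125)²/4 = 0.99402 in². φR_n = 0.75 × 84 × 0.99402 × 10 × 1 = 626.2 kips.
Bearing (0.3125 in plate, F_u = 65 ksi): end bolts L_c = 1.9375 − 1.25/2 = 1.3125, R_n = min(1.2×1.3125×0.3125×65, 2.4×1.125×0.3125×65) = 31.992 kips/bolt; interior L_c = 3.75 − 1.25 = 2.5, R_n = 54.844 kips/bolt. φR_n = 0.75 × (2×31.992 + 8×54.844) = 377.1 kips.
Tension yield (gross): A_g = 12.0625×0.3125 = 3.7695 in². φR_n = 0.90 × 50 × 3.7695 = 169.6 kips.
Block shear: shear path 2×[1.9375+4×3.75] = 2×16.9375 in, A_gv = 10.586, A_nv = 2×(16.9375 − 4.5×1.3125)×0.3125 = 6.8945 in²; tension across gage: (3.625 − 1×1.3125)×0.3125 = 0.72266 in². R_n = min(0.6×65×6.8945, 0.6×50×10.586) + 1.0×65×0.72266 = min(268.89, 317.58) + 46.973 = 315.86 kips. φR_n = 0.75 × 315.86 = 236.9 kips.
Tension rupture (net): A_n = (12.0625 − 2×1.3125)×0.3125 = 2.9492 in² (U = 1.0, A_e = A_n). φR_n = 0.75 × 65 × 2.9492 = 143.8 kips.
Governing: min(626.2, 377.1, 169.6, 236.9, 143.8) = 143.8 kips → net-section rupture.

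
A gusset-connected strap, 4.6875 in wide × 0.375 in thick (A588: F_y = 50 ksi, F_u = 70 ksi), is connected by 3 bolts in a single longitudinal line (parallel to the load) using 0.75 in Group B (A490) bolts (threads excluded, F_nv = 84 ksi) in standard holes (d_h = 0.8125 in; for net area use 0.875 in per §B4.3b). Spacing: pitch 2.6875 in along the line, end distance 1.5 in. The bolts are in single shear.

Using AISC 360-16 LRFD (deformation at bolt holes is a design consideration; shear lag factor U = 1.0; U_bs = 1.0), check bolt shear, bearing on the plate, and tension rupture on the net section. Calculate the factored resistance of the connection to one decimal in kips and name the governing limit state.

Bolt shear: A_b = π(0.75)²/4 = 0.44179 in². φR_n = 0.75 × 84 × 0.44179 × 3 × 1 = 83.5 kips.
Bearing (0.375 in plate, F_u = 70 ksi): end bolts L_c = 1.5 − 0.8125/2 = 1.09375, R_n = min(1.2×1.09375×0.375×70, 2.4×0.75×0.375×70) = 34.453 kips/bolt; interior L_c = 2.6875 − 0.8125 = 1.875, R_n = 47.25 kips/bolt. φR_n = 0.75 × (1×34.453 + 2×47.25) = 96.7 kips.
Tension rupture (net): A_n = (4.6875 − 1×0.875)×0.375 = 1.4297 in² (U = 1.0, A_e = A_n). φR_n = 0.75 × 70 × 1.4297 = 75.1 kips.
Governing: min(83.5, 96.7, 75.1) = 75.1 kips → net-section rupture.

75.1 kips (net-section rupture governs)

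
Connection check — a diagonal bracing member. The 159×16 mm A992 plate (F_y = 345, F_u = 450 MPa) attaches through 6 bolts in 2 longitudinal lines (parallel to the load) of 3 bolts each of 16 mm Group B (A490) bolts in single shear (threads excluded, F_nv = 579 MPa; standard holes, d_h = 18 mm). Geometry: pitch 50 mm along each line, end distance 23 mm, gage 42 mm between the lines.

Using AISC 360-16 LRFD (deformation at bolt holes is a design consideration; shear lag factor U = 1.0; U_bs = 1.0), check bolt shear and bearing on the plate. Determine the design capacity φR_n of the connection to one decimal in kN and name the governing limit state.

523.9 kN (bolt shear governs)

Bolt shear: A_b = π(16)²/4 = 201.06 mm². φR_n = 0.75 × 579 × 201.06 × 6 × 1 = 523.9 kN.
Bearing (16 mm plate, F_u = 450 MPa): end bolts L_c = 23 − 18/2 = 14, R_n = min(1.2×14×16×450, 2.4×16×16×450) = 120.96 kN/bolt; interior L_c = 50 − 18 = 32, R_n = 276.48 kN/bolt. φR_n = 0.75 × (2×120.96 + 4×276.48) = 1010.9 kN.
Governing: min(523.9, 1010.9) = 523.9 kN → bolt shear.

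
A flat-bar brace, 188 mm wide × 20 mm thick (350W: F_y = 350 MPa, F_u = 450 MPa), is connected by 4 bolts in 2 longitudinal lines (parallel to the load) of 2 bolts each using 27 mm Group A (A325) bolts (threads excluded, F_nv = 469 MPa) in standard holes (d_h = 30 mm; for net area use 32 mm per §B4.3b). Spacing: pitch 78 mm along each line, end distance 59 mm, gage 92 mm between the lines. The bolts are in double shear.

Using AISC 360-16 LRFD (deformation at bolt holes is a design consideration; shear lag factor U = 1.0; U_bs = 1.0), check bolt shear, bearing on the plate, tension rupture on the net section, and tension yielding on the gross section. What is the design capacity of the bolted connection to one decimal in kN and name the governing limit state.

837.0 kN (net-section rupture governs)

Bolt shear: A_b = π(27)²/4 = 572.56 mm². φR_n = 0.75 × 469 × 572.56 × 4 × 2 = 1611.2 kN.
Bearing (20 mm plate, F_u = 450 MPa): end bolts L_c = 59 − 30/2 = 44, R_n = min(1.2×44×20×450, 2.4×27×20×450) = 475.2 kN/bolt; interior L_c = 78 − 30 = 48, R_n = 518.4 kN/bolt. φR_n = 0.75 × (2×475.2 + 2×518.4) = 1490.4 kN.
Tension rupture (net): A_n = (188 − 2×32)×20 = 2480 mm² (U = 1.0, A_e = A_n). φR_n = 0.75 × 450 × 2480 = 837.0 kN.
Tension yield (gross): A_g = 188×20 = 3760 mm². φR_n = 0.90 × 350 × 3760 = 1184.4 kN.
Governing: min(1611.2, 1490.4, 837.0, 1184.4) = 837.0 kN → net-section rupture.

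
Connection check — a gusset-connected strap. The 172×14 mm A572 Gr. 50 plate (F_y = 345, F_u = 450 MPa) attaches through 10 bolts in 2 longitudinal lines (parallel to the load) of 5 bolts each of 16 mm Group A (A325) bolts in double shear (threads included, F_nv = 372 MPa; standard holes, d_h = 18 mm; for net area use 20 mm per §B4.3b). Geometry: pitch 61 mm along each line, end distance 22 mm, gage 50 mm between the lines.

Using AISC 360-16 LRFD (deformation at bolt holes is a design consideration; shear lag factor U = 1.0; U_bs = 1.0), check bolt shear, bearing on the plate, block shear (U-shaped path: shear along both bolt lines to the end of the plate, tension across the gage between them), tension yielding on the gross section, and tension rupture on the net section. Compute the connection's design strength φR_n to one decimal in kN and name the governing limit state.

623.7 kN (net-section rupture governs)

Bolt shear: A_b = π(16)²/4 = 201.06 mm². φR_n = 0.75 × 372 × 201.06 × 10 × 2 = 1121.9 kN.
Bearing (14 mm plate, F_u = 450 MPa): end bolts L_c = 22 − 18/2 = 13, R_n = min(1.2×13×14×450, 2.4×16×14×450) = 98.28 kN/bolt; interior L_c = 61 − 18 = 43, R_n = 241.92 kN/bolt. φR_n = 0.75 × (2×98.28 + 8×241.92) = 1598.9 kN.
Block shear: shear path 2×[22+4×61] = 2×266 mm, A_gv = 7448, A_nv = 2×(266 − 4.5×20)×14 = 4928 mm²; tension across gage: (50 − 1×20)×14 = 420 mm². R_n = min(0.6×450×4928, 0.6×345×7448) + 1.0×450×420 = min(1330.6, 1541.7) + 189 = 1519.6 kN. φR_n = 0.75 × 1519.6 = 1139.7 kN.
Tension yield (gross): A_g = 172×14 = 2408 mm². φR_n = 0.90 × 345 × 2408 = 747.7 kN.
Tension rupture (net): A_n = (172 − 2×20)×14 = 1848 mm² (U = 1.0, A_e = A_n). φR_n = 0.75 × 450 × 1848 = 623.7 kN.
Governing: min(1121.9, 1598.9, 1139.7, 747.7, 623.7) = 623.7 kN → net-section rupture.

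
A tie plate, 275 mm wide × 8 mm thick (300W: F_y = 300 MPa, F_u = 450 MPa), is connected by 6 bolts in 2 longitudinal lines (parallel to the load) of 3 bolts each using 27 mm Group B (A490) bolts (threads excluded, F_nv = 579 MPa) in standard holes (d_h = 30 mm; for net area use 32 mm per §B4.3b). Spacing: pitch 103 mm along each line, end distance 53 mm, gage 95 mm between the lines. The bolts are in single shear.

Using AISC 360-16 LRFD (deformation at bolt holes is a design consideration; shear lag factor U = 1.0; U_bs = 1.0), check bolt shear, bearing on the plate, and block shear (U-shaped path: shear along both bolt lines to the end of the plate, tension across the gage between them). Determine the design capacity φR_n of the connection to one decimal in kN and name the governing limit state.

729.5 kN (block shear governs)

Bolt shear: A_b = π(27)²/4 = 572.56 mm². φR_n = 0.75 × 579 × 572.56 × 6 × 1 = 1491.8 kN.
Bearing (8 mm plate, F_u = 450 MPa): end bolts L_c = 53 − 30/2 = 38, R_n = min(1.2×38×8×450, 2.4×27×8×450) = 164.16 kN/bolt; interior L_c = 103 − 30 = 73, R_n = 233.28 kN/bolt. φR_n = 0.75 × (2×164.16 + 4×233.28) = 946.1 kN.
Block shear: shear path 2×[53+2×103] = 2×259 mm, A_gv = 4144, A_nv = 2×(259 − 2.5×32)×8 = 2864 mm²; tension across gage: (95 − 1×32)×8 = 504 mm². R_n = min(0.6×450×2864, 0.6×300×4144) + 1.0×450×504 = min(773.28, 745.92) + 226.8 = 972.72 kN. φR_n = 0.75 × 972.72 = 729.5 kN.
Governing: min(1491.8, 946.1, 729.5) = 729.5 kN → block shear.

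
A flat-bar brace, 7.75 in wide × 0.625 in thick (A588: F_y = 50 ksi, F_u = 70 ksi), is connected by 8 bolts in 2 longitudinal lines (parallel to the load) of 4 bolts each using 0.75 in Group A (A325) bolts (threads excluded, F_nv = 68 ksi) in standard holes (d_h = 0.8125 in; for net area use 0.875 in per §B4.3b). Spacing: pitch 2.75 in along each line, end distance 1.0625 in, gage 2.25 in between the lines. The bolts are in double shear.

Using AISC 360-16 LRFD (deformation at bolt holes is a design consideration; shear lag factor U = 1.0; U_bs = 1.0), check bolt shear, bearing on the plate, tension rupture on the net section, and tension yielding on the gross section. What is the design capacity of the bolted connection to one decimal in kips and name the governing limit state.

Bolt shear: A_b = π(0.75)²/4 = 0.44179 in². φR_n = 0.75 × 68 × 0.44179 × 8 × 2 = 360.5 kips.
Bearing (0.625 in plate, F_u = 70 ksi): end bolts L_c = 1.0625 − 0.8125/2 = 0.65625, R_n = min(1.2×0.65625×0.625×70, 2.4×0.75×0.625×70) = 34.453 kips/bolt; interior L_c = 2.75 − 0.8125 = 1.9375, R_n = 78.75 kips/bolt. φR_n = 0.75 × (2×34.453 + 6×78.75) = 406.1 kips.
Tension rupture (net): A_n = (7.75 − 2×0.875)×0.625 = 3.75 in² (U = 1.0, A_e = A_n). φR_n = 0.75 × 70 × 3.75 = 196.9 kips.
Tension yield (gross): A_g = 7.75×0.625 = 4.8438 in². φR_n = 0.90 × 50 × 4.8438 = 218.0 kips.
Governing: min(360.5, 406.1, 196.9, 218.0) = 196.9 kips → net-section rupture.

196.9 kips (net-section rupture governs)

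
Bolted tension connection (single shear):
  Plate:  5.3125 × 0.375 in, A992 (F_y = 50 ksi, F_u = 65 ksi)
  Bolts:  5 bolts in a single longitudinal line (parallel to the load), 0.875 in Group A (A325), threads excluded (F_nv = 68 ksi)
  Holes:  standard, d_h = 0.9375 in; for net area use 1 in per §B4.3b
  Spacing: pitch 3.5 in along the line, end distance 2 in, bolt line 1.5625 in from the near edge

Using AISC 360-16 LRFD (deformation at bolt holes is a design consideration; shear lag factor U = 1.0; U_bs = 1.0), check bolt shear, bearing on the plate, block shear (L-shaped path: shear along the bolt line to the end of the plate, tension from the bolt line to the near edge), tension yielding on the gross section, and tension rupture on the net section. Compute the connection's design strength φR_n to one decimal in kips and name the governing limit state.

Bolt shear: A_b = π(0.875)²/4 = 0.60132 in². φR_n = 0.75 × 68 × 0.60132 × 5 × 1 = 153.3 kips.
Bearing (0.375 in plate, F_u = 65 ksi): end bolts L_c = 2 − 0.9375/2 = 1.53125, R_n = min(1.2×1.53125×0.375×65, 2.4×0.875×0.375×65) = 44.789 kips/bolt; interior L_c = 3.5 − 0.9375 = 2.5625, R_n = 51.188 kips/bolt. φR_n = 0.75 × (1×44.789 + 4×51.188) = 187.2 kips.
Block shear: shear path 1×[2+4×3.5] = 1×16 in, A_gv = 6, A_nv = 1×(16 − 4.5×1)×0.375 = 4.3125 in²; tension to near edge: (1.5625 − 0.5×1)×0.375 = 0.39844 in². R_n = min(0.6×65×4.3125, 0.6×50×6) + 1.0×65×0.39844 = min(168.19, 180) + 25.899 = 194.09 kips. φR_n = 0.75 × 194.09 = 145.6 kips.
Tension yield (gross): A_g = 5.3125×0.375 = 1.9922 in². φR_n = 0.90 × 50 × 1.9922 = 89.6 kips.
Tension rupture (net): A_n = (5.3125 − 1×1)×0.375 = 1.6172 in² (U = 1.0, A_e = A_n). φR_n = 0.75 × 65 × 1.6172 = 78.8 kips.
Governing: min(153.3, 187.2, 145.6, 89.6, 78.8) = 78.8 kips → net-section rupture.

78.8 kips (net-section rupture governs)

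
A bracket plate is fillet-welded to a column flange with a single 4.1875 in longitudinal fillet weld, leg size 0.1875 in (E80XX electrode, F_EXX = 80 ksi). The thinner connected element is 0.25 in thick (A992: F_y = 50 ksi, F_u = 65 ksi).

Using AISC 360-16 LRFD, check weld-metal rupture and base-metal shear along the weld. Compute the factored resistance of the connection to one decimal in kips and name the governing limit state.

20.0 kips (weld metal governs)

Weld metal: throat = 0.707×0.1875 = 0.13256 in, L = 4.1875 in. φR_n = 0.75 × 0.6 × 80 × 0.13256 × 4.1875 = 20.0 kips.
Base metal shear (0.25 in plate): yield φR_n = 1.0×0.6×50×0.25×4.1875 = 31.4 kips; rupture φR_n = 0.75×0.6×65×0.25×4.1875 = 30.6 kips; take 30.6 kips (rupture).
Governing: min(20.0, 30.6) = 20.0 kips → weld metal.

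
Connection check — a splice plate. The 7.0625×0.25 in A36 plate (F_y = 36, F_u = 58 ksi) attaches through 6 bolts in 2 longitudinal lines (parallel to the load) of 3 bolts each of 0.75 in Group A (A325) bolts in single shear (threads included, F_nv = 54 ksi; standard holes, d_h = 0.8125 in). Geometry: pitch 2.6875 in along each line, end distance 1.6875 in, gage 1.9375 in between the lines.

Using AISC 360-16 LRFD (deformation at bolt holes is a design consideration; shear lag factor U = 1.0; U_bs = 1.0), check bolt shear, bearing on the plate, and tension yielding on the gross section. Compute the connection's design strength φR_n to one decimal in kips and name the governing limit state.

57.2 kips (gross-section yield governs)

Bolt shear: A_b = π(0.75)²/4 = 0.44179 in². φR_n = 0.75 × 54 × 0.44179 × 6 × 1 = 107.4 kips.
Bearing (0.25 in plate, F_u = 58 ksi): end bolts L_c = 1.6875 − 0.8125/2 = 1.28125, R_n = min(1.2×1.28125×0.25×58, 2.4×0.75×0.25×58) = 22.294 kips/bolt; interior L_c = 2.6875 − 0.8125 = 1.875, R_n = 26.1 kips/bolt. φR_n = 0.75 × (2×22.294 + 4×26.1) = 111.7 kips.
Tension yield (gross): A_g = 7.0625×0.25 = 1.7656 in². φR_n = 0.90 × 36 × 1.7656 = 57.2 kips.
Governing: min(107.4, 111.7, 57.2) = 57.2 kips → gross-section yield.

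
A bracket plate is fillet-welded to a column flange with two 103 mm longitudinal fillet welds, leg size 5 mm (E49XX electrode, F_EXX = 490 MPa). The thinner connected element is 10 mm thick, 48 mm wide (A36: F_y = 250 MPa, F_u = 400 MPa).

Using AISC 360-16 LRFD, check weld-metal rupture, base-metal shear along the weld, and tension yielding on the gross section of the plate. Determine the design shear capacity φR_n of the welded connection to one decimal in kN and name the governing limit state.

108.0 kN (gross-section yield governs)

Weld metal: throat = 0.707×5 = 3.535 mm, L = 2×103 = 206 mm. φR_n = 0.75 × 0.6 × 490 × 3.535 × 206 = 160.6 kN.
Base metal shear (10 mm plate): yield φR_n = 1.0×0.6×250×10×206 = 309.0 kN; rupture φR_n = 0.75×0.6×400×10×206 = 370.8 kN; take 309.0 kN (yield).
Tension yield (gross): A_g = 48×10 = 480 mm². φR_n = 0.90 × 250 × 480 = 108.0 kN.
Governing: min(160.6, 309.0, 108.0) = 108.0 kN → gross-section yield.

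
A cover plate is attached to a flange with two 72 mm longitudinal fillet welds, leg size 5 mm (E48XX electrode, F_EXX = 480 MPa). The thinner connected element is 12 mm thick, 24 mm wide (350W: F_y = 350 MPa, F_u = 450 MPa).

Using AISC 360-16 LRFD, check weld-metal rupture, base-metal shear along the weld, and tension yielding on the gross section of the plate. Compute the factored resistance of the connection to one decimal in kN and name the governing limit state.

90.7 kN (gross-section yield governs)

Weld metal: throat = 0.707×5 = 3.535 mm, L = 2×72 = 144 mm. φR_n = 0.75 × 0.6 × 480 × 3.535 × 144 = 110.0 kN.
Base metal shear (12 mm plate): yield φR_n = 1.0×0.6×350×12×144 = 362.9 kN; rupture φR_n = 0.75×0.6×450×12×144 = 349.9 kN; take 349.9 kN (rupture).
Tension yield (gross): A_g = 24×12 = 288 mm². φR_n = 0.90 × 350 × 288 = 90.7 kN.
Governing: min(110.0, 349.9, 90.7) = 90.7 kN → gross-section yield.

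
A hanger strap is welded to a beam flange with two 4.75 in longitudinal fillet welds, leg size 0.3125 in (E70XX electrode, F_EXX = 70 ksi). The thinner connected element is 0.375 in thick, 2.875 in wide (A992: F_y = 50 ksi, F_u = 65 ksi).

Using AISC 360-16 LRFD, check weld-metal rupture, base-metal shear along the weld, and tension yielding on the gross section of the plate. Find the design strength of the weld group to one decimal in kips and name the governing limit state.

48.5 kips (gross-section yield governs)

Weld metal: throat = 0.707×0.3125 = 0.22094 in, L = 2×4.75 = 9.5 in. φR_n = 0.75 × 0.6 × 70 × 0.22094 × 9.5 = 66.1 kips.
Base metal shear (0.375 in plate): yield φR_n = 1.0×0.6×50×0.375×9.5 = 106.9 kips; rupture φR_n = 0.75×0.6×65×0.375×9.5 = 104.2 kips; take 104.2 kips (rupture).
Tension yield (gross): A_g = 2.875×0.375 = 1.0781 in². φR_n = 0.90 × 50 × 1.0781 = 48.5 kips.
Governing: min(66.1, 104.2, 48.5) = 48.5 kips → gross-section yield.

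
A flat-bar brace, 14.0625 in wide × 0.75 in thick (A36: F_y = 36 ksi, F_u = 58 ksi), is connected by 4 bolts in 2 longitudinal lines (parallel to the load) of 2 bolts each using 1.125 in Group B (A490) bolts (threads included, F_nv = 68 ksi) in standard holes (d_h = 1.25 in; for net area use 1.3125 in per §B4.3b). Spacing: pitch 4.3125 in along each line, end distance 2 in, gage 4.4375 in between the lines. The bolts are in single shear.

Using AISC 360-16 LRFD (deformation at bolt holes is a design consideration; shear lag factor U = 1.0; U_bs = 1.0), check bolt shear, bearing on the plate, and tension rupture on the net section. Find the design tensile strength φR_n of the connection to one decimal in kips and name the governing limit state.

Bolt shear: A_b = π(1.125)²/4 = 0.99402 in². φR_n = 0.75 × 68 × 0.99402 × 4 × 1 = 202.8 kips.
Bearing (0.75 in plate, F_u = 58 ksi): end bolts L_c = 2 − 1.25/2 = 1.375, R_n = min(1.2×1.375×0.75×58, 2.4×1.125×0.75×58) = 71.775 kips/bolt; interior L_c = 4.3125 − 1.25 = 3.0625, R_n = 117.45 kips/bolt. φR_n = 0.75 × (2×71.775 + 2×117.45) = 283.8 kips.
Tension rupture (net): A_n = (14.0625 − 2×1.3125)×0.75 = 8.5781 in² (U = 1.0, A_e = A_n). φR_n = 0.75 × 58 × 8.5781 = 373.1 kips.
Governing: min(202.8, 283.8, 373.1) = 202.8 kips → bolt shear.

202.8 kips (bolt shear governs)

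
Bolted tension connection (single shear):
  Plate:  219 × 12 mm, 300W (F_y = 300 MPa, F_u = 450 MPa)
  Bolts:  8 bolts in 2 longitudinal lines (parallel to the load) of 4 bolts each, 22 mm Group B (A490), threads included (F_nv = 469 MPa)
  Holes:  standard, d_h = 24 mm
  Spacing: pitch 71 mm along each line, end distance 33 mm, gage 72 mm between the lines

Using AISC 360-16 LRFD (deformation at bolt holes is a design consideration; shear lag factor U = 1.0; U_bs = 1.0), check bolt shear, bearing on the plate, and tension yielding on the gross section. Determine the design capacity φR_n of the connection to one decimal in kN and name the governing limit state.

709.6 kN (gross-section yield governs)

Bolt shear: A_b = π(22)²/4 = 380.13 mm². φR_n = 0.75 × 469 × 380.13 × 8 × 1 = 1069.7 kN.
Bearing (12 mm plate, F_u = 450 MPa): end bolts L_c = 33 − 24/2 = 21, R_n = min(1.2×21×12×450, 2.4×22×12×450) = 136.08 kN/bolt; interior L_c = 71 − 24 = 47, R_n = 285.12 kN/bolt. φR_n = 0.75 × (2×136.08 + 6×285.12) = 1487.2 kN.
Tension yield (gross): A_g = 219×12 = 2628 mm². φR_n = 0.90 × 300 × 2628 = 709.6 kN.
Governing: min(1069.7, 1487.2, 709.6) = 709.6 kN → gross-section yield.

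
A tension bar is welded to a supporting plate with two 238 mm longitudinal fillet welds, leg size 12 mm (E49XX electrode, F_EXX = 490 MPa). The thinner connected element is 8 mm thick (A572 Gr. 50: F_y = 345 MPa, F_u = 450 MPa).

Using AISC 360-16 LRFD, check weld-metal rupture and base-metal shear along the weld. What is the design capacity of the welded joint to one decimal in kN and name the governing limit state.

Weld metal: throat = 0.707×12 = 8.484 mm, L = 2×238 = 476 mm. φR_n = 0.75 × 0.6 × 490 × 8.484 × 476 = 890.5 kN.
Base metal shear (8 mm plate): yield φR_n = 1.0×0.6×345×8×476 = 788.3 kN; rupture φR_n = 0.75×0.6×450×8×476 = 771.1 kN; take 771.1 kN (rupture).
Governing: min(890.5, 771.1) = 771.1 kN → base-metal shear.

771.1 kN (base-metal shear governs)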